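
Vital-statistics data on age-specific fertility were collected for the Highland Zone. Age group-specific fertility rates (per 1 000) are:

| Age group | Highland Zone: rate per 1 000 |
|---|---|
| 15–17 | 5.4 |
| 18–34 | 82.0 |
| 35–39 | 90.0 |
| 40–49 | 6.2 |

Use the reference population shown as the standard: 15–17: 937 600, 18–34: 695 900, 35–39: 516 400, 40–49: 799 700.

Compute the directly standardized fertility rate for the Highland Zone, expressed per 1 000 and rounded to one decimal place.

Standard total = 2 949 600; weights = 0.3179, 0.2359, 0.1751, 0.2711.
Standardized rate: 0.3179×5.4 + 0.2359×82.0 + 0.1751×90.0 + 0.2711×6.2 = 38.5005 per 1 000.

38.5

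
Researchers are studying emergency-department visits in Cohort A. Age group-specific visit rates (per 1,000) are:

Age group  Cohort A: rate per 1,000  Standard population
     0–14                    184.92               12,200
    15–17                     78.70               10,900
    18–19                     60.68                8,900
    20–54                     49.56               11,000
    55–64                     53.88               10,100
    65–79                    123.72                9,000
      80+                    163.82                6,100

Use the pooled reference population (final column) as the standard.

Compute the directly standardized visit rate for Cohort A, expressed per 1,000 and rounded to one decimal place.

Standard total = 68,200; weights = 0.1789, 0.1598, 0.1305, 0.1613, 0.1481, 0.1320, 0.0894.
Standardized rate: 0.1789×184.92 + 0.1598×78.70 + 0.1305×60.68 + 0.1613×49.56 + 0.1481×53.88 + 0.1320×123.72 + 0.0894×163.82 = 100.5284 per 1,000.

100.5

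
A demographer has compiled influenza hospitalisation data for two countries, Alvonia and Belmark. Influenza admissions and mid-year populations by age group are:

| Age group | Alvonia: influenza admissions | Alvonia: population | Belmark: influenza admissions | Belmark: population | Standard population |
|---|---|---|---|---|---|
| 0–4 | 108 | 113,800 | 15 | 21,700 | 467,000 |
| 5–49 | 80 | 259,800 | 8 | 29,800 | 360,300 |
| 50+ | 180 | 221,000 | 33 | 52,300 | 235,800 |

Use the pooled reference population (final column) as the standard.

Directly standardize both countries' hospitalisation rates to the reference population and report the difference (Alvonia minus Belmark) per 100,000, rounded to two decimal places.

Age-specific rates per 100,000 for Alvonia: 94.90, 30.79, 81.45.
For Belmark: 69.12, 26.85, 63.10.
Standard total = 1,063,100; weights = 0.4393, 0.3389, 0.2218.
Alvonia: 0.4393×94.90 + 0.3389×30.79 + 0.2218×81.45 = 70.1909 per 100,000.
Belmark: 0.4393×69.12 + 0.3389×26.85 + 0.2218×63.10 = 53.4587 per 100,000.
Difference = 70.1909 − 53.4587 = 16.7322.

16.73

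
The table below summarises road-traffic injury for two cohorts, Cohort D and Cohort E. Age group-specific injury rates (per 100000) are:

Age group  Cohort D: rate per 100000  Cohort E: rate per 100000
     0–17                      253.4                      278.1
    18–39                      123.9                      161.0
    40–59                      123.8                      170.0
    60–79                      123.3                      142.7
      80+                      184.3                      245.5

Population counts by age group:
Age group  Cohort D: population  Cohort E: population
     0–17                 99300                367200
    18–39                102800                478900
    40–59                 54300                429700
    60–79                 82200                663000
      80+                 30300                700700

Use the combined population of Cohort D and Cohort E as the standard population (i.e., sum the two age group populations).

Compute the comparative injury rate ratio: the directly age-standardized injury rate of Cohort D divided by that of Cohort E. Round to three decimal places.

Combined standard total = 3008400; weights = 0.1551, 0.1934, 0.1609, 0.2477, 0.2430.
Cohort D: 0.1551×253.4 + 0.1934×123.9 + 0.1609×123.8 + 0.2477×123.3 + 0.2430×184.3 = 158.4927 per 100000.
Cohort E: 0.1551×278.1 + 0.1934×161.0 + 0.1609×170.0 + 0.2477×142.7 + 0.2430×245.5 = 196.6055 per 100000.
Ratio = 158.4927 ÷ 196.6055 = 0.80615.

0.806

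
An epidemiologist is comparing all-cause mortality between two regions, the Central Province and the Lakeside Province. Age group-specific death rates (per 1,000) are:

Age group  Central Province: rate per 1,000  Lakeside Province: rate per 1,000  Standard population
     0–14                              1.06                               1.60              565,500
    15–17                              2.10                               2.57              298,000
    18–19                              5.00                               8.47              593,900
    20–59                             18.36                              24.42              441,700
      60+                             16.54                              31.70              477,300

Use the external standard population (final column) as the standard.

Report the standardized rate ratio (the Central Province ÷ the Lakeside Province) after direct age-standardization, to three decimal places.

Standard total = 2,376,400; weights = 0.2380, 0.1254, 0.2499, 0.1859, 0.2009.
The Central Province: 0.2380×1.06 + 0.1254×2.10 + 0.2499×5.00 + 0.1859×18.36 + 0.2009×16.54 = 8.4998 per 1,000.
The Lakeside Province: 0.2380×1.60 + 0.1254×2.57 + 0.2499×8.47 + 0.1859×24.42 + 0.2009×31.70 = 13.7257 per 1,000.
Ratio = 8.4998 ÷ 13.7257 = 0.61926.

0.619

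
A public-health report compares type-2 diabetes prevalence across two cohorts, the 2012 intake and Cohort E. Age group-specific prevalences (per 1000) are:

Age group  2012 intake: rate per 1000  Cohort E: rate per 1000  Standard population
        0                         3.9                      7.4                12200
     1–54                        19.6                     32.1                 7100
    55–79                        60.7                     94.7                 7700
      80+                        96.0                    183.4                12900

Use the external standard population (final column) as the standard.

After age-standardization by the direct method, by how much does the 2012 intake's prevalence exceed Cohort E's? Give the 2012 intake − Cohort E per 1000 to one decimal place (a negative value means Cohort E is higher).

-38.1

Standard total = 39900; weights = 0.3058, 0.1779, 0.1930, 0.3233.
The 2012 intake: 0.3058×3.9 + 0.1779×19.6 + 0.1930×60.7 + 0.3233×96.0 = 47.4318 per 1000.
Cohort E: 0.3058×7.4 + 0.1779×32.1 + 0.1930×94.7 + 0.3233×183.4 = 85.5449 per 1000.
Difference = 47.4318 − 85.5449 = -38.1130.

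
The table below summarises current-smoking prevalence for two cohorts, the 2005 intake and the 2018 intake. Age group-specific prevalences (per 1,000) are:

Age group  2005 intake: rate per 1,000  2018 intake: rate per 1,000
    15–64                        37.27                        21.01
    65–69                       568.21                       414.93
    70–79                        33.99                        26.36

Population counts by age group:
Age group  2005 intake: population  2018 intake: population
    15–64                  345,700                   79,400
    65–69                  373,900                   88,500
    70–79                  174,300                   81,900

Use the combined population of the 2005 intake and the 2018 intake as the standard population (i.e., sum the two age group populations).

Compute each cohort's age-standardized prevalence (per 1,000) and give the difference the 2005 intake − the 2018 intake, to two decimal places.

Combined standard total = 1,143,700; weights = 0.3717, 0.4043, 0.2240.
The 2005 intake: 0.3717×37.27 + 0.4043×568.21 + 0.2240×33.99 = 251.1953 per 1,000.
The 2018 intake: 0.3717×21.01 + 0.4043×414.93 + 0.2240×26.36 = 181.4710 per 1,000.
Difference = 251.1953 − 181.4710 = 69.7242.

69.72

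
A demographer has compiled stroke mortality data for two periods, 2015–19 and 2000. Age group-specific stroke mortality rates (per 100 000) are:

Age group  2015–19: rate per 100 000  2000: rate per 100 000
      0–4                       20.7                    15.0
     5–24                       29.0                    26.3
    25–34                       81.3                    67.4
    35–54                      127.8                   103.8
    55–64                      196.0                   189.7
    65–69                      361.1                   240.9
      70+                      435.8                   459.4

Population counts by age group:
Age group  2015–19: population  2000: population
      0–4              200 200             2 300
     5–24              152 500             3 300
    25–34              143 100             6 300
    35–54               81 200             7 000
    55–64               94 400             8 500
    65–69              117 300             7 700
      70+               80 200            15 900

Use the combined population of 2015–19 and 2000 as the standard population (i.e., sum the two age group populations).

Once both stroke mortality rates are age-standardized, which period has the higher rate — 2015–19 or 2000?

Combined standard total = 919 900; weights = 0.2201, 0.1694, 0.1624, 0.0959, 0.1119, 0.1359, 0.1045.
2015–19: 0.2201×20.7 + 0.1694×29.0 + 0.1624×81.3 + 0.0959×127.8 + 0.1119×196.0 + 0.1359×361.1 + 0.1045×435.8 = 151.4452 per 100 000.
2000: 0.2201×15.0 + 0.1694×26.3 + 0.1624×67.4 + 0.0959×103.8 + 0.1119×189.7 + 0.1359×240.9 + 0.1045×459.4 = 130.6019 per 100 000.
The crude rates (145.46 vs 236.16) would put 2000 higher, but that reflects its age composition; once standardized to a common age structure, 2015–19 has the higher underlying rate.

2015–19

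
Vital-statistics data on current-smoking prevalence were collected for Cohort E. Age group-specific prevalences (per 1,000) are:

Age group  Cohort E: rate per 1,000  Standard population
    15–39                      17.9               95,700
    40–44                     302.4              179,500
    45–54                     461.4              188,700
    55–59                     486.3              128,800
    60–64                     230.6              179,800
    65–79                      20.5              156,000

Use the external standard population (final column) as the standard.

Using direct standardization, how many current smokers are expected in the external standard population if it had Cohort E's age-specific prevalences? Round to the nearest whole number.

Expected current smokers = Σ (standard pop × age-specific rate ÷ 1,000)
= 95,700×17.9/1,000 + 179,500×302.4/1,000 + 188,700×461.4/1,000 + 128,800×486.3/1,000 + 179,800×230.6/1,000 + 156,000×20.5/1,000
= 1713.03 + 54280.80 + 87066.18 + 62635.44 + 41461.88 + 3198.00 = 250355.33.

250355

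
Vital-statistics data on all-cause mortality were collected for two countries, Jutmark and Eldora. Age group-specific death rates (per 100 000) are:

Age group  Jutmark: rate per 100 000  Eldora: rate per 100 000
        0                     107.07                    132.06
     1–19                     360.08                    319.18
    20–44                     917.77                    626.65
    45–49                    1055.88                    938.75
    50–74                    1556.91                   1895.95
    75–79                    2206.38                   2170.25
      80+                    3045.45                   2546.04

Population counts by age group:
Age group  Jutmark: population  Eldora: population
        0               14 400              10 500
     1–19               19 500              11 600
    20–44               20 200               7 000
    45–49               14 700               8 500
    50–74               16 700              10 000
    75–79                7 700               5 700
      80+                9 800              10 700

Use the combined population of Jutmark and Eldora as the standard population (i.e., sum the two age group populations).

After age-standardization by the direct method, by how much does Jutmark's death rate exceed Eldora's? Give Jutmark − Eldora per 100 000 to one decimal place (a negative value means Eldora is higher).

77.6

Combined standard total = 167 000; weights = 0.1491, 0.1862, 0.1629, 0.1389, 0.1599, 0.0802, 0.1228.
Jutmark: 0.1491×107.07 + 0.1862×360.08 + 0.1629×917.77 + 0.1389×1055.88 + 0.1599×1556.91 + 0.0802×2206.38 + 0.1228×3045.45 = 1178.9881 per 100 000.
Eldora: 0.1491×132.06 + 0.1862×319.18 + 0.1629×626.65 + 0.1389×938.75 + 0.1599×1895.95 + 0.0802×2170.25 + 0.1228×2546.04 = 1101.4114 per 100 000.
Difference = 1178.9881 − 1101.4114 = 77.5766.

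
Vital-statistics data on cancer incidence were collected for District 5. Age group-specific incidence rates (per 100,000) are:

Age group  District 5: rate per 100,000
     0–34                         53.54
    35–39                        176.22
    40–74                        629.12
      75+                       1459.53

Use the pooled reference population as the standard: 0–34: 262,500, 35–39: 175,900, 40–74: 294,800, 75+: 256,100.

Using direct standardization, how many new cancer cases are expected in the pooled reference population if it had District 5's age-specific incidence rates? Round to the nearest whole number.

6043

Expected new cancer cases = Σ (standard pop × age-specific rate ÷ 100,000)
= 262,500×53.54/100,000 + 175,900×176.22/100,000 + 294,800×629.12/100,000 + 256,100×1459.53/100,000
= 140.54 + 309.97 + 1854.65 + 3737.86 = 6043.02.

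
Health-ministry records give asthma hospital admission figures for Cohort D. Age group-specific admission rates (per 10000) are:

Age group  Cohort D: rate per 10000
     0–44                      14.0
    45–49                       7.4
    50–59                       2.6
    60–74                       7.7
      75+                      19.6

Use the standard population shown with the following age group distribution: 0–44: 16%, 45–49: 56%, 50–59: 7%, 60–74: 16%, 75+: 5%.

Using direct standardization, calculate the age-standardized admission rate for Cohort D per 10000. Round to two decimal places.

8.78

Standard weights: 0.16, 0.56, 0.07, 0.16, 0.05.
Standardized rate: 0.1600×14.0 + 0.5600×7.4 + 0.0700×2.6 + 0.1600×7.7 + 0.0500×19.6 = 8.7780 per 10000.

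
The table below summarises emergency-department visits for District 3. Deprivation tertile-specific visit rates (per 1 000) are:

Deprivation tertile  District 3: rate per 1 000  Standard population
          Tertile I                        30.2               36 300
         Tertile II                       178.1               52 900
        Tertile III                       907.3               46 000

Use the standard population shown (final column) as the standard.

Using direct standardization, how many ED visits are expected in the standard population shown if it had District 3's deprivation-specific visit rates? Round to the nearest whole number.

52254

Expected ED visits = Σ (standard pop × deprivation-specific rate ÷ 1 000)
= 36 300×30.2/1 000 + 52 900×178.1/1 000 + 46 000×907.3/1 000
= 1096.26 + 9421.49 + 41735.80 = 52253.55.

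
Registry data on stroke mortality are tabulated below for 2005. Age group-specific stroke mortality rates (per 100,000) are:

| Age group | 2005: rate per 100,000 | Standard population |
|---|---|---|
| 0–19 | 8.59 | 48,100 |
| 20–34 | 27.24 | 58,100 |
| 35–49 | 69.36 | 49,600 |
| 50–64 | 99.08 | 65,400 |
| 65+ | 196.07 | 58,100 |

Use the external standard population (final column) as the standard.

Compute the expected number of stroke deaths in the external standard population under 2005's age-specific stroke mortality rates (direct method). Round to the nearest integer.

Expected stroke deaths = Σ (standard pop × age-specific rate ÷ 100,000)
= 48,100×8.59/100,000 + 58,100×27.24/100,000 + 49,600×69.36/100,000 + 65,400×99.08/100,000 + 58,100×196.07/100,000
= 4.13 + 15.83 + 34.40 + 64.80 + 113.92 = 233.08.

233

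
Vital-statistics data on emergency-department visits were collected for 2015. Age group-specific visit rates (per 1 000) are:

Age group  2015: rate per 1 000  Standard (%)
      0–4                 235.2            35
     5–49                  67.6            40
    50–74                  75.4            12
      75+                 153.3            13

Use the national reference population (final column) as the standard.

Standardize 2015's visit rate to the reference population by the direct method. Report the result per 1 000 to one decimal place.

Standard weights: 0.35, 0.40, 0.12, 0.13.
Standardized rate: 0.3500×235.2 + 0.4000×67.6 + 0.1200×75.4 + 0.1300×153.3 = 138.3370 per 1 000.

138.3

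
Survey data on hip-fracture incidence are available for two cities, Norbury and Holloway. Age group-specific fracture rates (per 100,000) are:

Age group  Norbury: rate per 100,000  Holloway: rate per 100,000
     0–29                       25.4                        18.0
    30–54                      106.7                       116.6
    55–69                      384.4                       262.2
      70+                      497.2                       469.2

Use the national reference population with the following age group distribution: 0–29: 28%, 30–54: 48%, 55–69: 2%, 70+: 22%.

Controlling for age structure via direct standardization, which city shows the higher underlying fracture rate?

Norbury

Standard weights: 0.28, 0.48, 0.02, 0.22.
Norbury: 0.2800×25.4 + 0.4800×106.7 + 0.0200×384.4 + 0.2200×497.2 = 175.4000 per 100,000.
Holloway: 0.2800×18.0 + 0.4800×116.6 + 0.0200×262.2 + 0.2200×469.2 = 169.4760 per 100,000.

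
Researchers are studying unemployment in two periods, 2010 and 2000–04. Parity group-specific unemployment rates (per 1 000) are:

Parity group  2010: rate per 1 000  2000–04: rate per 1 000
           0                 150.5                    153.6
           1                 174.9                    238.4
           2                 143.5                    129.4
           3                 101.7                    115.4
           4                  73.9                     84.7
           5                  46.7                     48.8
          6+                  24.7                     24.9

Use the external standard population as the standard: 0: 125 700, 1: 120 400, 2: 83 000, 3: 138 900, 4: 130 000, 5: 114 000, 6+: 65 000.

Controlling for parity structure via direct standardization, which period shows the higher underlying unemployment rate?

Standard total = 777 000; weights = 0.1618, 0.1550, 0.1068, 0.1788, 0.1673, 0.1467, 0.0837.
2010: 0.1618×150.5 + 0.1550×174.9 + 0.1068×143.5 + 0.1788×101.7 + 0.1673×73.9 + 0.1467×46.7 + 0.0837×24.7 = 106.2403 per 1 000.
2000–04: 0.1618×153.6 + 0.1550×238.4 + 0.1068×129.4 + 0.1788×115.4 + 0.1673×84.7 + 0.1467×48.8 + 0.0837×24.9 = 119.6562 per 1 000.

2000–04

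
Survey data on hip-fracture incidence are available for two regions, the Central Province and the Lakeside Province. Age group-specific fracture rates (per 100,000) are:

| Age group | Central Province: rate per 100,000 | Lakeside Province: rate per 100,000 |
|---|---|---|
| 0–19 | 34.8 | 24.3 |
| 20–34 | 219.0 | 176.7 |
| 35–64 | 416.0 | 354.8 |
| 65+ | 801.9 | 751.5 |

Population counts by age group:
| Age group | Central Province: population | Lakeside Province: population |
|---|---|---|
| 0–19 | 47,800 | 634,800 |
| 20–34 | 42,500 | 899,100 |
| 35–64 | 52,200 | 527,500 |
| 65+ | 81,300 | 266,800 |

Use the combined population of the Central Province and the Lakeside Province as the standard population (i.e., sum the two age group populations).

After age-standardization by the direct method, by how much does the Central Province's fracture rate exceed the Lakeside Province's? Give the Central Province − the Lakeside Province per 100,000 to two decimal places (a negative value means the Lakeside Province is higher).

Combined standard total = 2,552,000; weights = 0.2675, 0.3690, 0.2272, 0.1364.
The Central Province: 0.2675×34.8 + 0.3690×219.0 + 0.2272×416.0 + 0.1364×801.9 = 293.9896 per 100,000.
The Lakeside Province: 0.2675×24.3 + 0.3690×176.7 + 0.2272×354.8 + 0.1364×751.5 = 254.7973 per 100,000.
Difference = 293.9896 − 254.7973 = 39.1923.

39.19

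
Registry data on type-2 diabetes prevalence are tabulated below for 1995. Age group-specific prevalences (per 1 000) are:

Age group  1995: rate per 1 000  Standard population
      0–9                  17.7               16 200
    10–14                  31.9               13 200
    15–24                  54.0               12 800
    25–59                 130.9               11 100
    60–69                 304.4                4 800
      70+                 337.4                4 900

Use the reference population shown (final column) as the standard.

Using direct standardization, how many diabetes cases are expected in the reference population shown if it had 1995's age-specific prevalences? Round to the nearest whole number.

5966

Expected diabetes cases = Σ (standard pop × age-specific rate ÷ 1 000)
= 16 200×17.7/1 000 + 13 200×31.9/1 000 + 12 800×54.0/1 000 + 11 100×130.9/1 000 + 4 800×304.4/1 000 + 4 900×337.4/1 000
= 286.74 + 421.08 + 691.20 + 1452.99 + 1461.12 + 1653.26 = 5966.39.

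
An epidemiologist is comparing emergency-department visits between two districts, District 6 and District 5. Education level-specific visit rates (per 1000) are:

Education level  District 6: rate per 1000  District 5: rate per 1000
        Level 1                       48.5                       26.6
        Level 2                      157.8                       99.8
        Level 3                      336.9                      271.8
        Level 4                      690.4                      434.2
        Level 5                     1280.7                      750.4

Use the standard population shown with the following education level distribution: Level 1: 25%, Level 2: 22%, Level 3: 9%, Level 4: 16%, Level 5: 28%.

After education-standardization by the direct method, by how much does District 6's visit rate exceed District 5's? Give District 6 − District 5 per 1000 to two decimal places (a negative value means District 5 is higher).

213.57

Standard weights: 0.25, 0.22, 0.09, 0.16, 0.28.
District 6: 0.2500×48.5 + 0.2200×157.8 + 0.0900×336.9 + 0.1600×690.4 + 0.2800×1280.7 = 546.2220 per 1000.
District 5: 0.2500×26.6 + 0.2200×99.8 + 0.0900×271.8 + 0.1600×434.2 + 0.2800×750.4 = 332.6520 per 1000.
Difference = 546.2220 − 332.6520 = 213.5700.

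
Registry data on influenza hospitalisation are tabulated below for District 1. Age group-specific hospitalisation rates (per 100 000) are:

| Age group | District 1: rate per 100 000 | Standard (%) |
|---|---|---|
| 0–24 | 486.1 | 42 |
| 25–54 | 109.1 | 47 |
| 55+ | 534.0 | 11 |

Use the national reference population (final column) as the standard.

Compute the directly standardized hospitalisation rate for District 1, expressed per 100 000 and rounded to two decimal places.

314.18

Standard weights: 0.42, 0.47, 0.11.
Standardized rate: 0.4200×486.1 + 0.4700×109.1 + 0.1100×534.0 = 314.1790 per 100 000.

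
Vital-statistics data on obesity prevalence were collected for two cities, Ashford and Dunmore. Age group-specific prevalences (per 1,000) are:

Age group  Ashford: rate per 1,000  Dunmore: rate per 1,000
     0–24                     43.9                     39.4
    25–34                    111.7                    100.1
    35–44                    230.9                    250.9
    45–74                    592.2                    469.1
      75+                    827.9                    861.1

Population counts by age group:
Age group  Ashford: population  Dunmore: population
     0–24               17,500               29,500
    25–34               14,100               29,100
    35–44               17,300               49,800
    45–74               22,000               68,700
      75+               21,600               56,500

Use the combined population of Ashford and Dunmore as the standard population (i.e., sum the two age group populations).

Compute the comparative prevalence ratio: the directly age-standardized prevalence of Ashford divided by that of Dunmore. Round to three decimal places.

1.060

Combined standard total = 326,100; weights = 0.1441, 0.1325, 0.2058, 0.2781, 0.2395.
Ashford: 0.1441×43.9 + 0.1325×111.7 + 0.2058×230.9 + 0.2781×592.2 + 0.2395×827.9 = 431.6273 per 1,000.
Dunmore: 0.1441×39.4 + 0.1325×100.1 + 0.2058×250.9 + 0.2781×469.1 + 0.2395×861.1 = 407.2701 per 1,000.
Ratio = 431.6273 ÷ 407.2701 = 1.05981.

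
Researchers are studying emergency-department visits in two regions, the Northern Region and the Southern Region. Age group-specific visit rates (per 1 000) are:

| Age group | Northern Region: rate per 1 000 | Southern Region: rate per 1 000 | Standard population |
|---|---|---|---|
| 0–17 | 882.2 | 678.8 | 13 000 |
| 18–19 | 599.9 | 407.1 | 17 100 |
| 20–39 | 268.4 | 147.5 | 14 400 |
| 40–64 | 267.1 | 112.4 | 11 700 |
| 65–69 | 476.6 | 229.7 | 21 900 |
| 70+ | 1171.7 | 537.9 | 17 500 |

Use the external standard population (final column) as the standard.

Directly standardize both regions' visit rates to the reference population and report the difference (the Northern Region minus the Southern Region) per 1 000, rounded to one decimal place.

Standard total = 95 600; weights = 0.1360, 0.1789, 0.1506, 0.1224, 0.2291, 0.1831.
The Northern Region: 0.1360×882.2 + 0.1789×599.9 + 0.1506×268.4 + 0.1224×267.1 + 0.2291×476.6 + 0.1831×1171.7 = 624.0503 per 1 000.
The Southern Region: 0.1360×678.8 + 0.1789×407.1 + 0.1506×147.5 + 0.1224×112.4 + 0.2291×229.7 + 0.1831×537.9 = 352.1817 per 1 000.
Difference = 624.0503 − 352.1817 = 271.8686.

271.9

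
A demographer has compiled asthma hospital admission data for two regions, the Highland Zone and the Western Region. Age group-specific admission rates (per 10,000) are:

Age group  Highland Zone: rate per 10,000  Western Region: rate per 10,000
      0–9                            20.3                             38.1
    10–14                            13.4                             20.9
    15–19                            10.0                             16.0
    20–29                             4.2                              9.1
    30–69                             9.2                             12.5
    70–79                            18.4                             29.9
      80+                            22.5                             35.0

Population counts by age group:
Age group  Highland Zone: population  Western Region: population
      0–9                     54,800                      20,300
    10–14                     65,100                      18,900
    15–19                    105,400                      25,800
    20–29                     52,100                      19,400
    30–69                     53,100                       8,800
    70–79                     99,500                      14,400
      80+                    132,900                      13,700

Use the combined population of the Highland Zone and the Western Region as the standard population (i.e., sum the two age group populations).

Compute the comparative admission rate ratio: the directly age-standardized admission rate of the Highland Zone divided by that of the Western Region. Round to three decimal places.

Combined standard total = 684,200; weights = 0.1098, 0.1228, 0.1918, 0.1045, 0.0905, 0.1665, 0.2143.
The Highland Zone: 0.1098×20.3 + 0.1228×13.4 + 0.1918×10.0 + 0.1045×4.2 + 0.0905×9.2 + 0.1665×18.4 + 0.2143×22.5 = 14.9462 per 10,000.
The Western Region: 0.1098×38.1 + 0.1228×20.9 + 0.1918×16.0 + 0.1045×9.1 + 0.0905×12.5 + 0.1665×29.9 + 0.2143×35.0 = 24.3746 per 10,000.
Ratio = 14.9462 ÷ 24.3746 = 0.61319.

0.613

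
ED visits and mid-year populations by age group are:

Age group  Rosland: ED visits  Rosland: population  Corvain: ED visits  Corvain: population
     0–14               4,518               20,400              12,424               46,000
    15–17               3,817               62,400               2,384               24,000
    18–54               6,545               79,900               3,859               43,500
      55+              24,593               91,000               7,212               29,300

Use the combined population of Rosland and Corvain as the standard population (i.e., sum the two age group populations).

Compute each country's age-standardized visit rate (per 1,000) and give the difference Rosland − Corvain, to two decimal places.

-11.26

Age-specific rates per 1,000 for Rosland: 221.471, 61.170, 81.915, 270.253.
For Corvain: 270.087, 99.333, 88.713, 246.143.
Combined standard total = 396,500; weights = 0.1675, 0.2179, 0.3112, 0.3034.
Rosland: 0.1675×221.471 + 0.2179×61.170 + 0.3112×81.915 + 0.3034×270.253 = 157.9078 per 1,000.
Corvain: 0.1675×270.087 + 0.2179×99.333 + 0.3112×88.713 + 0.3034×246.143 = 169.1661 per 1,000.
Difference = 157.9078 − 169.1661 = -11.2583.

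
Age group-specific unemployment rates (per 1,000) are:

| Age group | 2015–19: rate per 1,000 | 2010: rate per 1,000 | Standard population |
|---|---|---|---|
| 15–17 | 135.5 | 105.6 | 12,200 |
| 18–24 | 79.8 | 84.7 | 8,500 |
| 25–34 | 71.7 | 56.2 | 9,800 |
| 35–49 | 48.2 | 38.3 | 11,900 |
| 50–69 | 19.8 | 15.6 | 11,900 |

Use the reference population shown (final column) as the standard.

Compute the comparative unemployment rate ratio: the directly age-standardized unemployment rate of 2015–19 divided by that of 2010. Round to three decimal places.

1.201

Standard total = 54,300; weights = 0.2247, 0.1565, 0.1805, 0.2192, 0.2192.
2015–19: 0.2247×135.5 + 0.1565×79.8 + 0.1805×71.7 + 0.2192×48.2 + 0.2192×19.8 = 70.7783 per 1,000.
2010: 0.2247×105.6 + 0.1565×84.7 + 0.1805×56.2 + 0.2192×38.3 + 0.2192×15.6 = 58.9400 per 1,000.
Ratio = 70.7783 ÷ 58.9400 = 1.20085.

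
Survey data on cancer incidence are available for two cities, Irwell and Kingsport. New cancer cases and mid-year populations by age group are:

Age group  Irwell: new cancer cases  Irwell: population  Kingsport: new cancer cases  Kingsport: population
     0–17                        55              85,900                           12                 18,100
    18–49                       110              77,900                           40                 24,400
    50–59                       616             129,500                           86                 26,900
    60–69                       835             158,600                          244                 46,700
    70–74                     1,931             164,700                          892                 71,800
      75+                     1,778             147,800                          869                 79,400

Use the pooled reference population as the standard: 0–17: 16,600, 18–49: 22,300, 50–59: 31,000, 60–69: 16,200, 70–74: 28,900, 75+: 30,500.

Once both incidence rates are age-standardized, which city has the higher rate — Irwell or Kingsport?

Irwell

Age-specific rates per 100,000 for Irwell: 64.03, 141.21, 475.68, 526.48, 1172.43, 1202.98.
For Kingsport: 66.30, 163.93, 319.70, 522.48, 1242.34, 1094.46.
Standard total = 145,500; weights = 0.1141, 0.1533, 0.2131, 0.1113, 0.1986, 0.2096.
Irwell: 0.1141×64.03 + 0.1533×141.21 + 0.2131×475.68 + 0.1113×526.48 + 0.1986×1172.43 + 0.2096×1202.98 = 673.9580 per 100,000.
Kingsport: 0.1141×66.30 + 0.1533×163.93 + 0.2131×319.70 + 0.1113×522.48 + 0.1986×1242.34 + 0.2096×1094.46 = 635.1609 per 100,000.
The crude rates (696.62 vs 801.72) would put Kingsport higher, but that reflects its age composition; once standardized to a common age structure, Irwell has the higher underlying rate.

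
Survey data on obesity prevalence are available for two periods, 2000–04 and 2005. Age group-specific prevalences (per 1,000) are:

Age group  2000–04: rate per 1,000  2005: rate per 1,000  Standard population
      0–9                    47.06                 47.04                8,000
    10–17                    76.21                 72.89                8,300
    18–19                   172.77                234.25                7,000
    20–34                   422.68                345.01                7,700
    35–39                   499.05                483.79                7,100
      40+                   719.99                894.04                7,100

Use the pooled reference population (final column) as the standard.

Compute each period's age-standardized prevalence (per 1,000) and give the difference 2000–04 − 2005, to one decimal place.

-20.6

Standard total = 45,200; weights = 0.1770, 0.1836, 0.1549, 0.1704, 0.1571, 0.1571.
2000–04: 0.1770×47.06 + 0.1836×76.21 + 0.1549×172.77 + 0.1704×422.68 + 0.1571×499.05 + 0.1571×719.99 = 312.5715 per 1,000.
2005: 0.1770×47.04 + 0.1836×72.89 + 0.1549×234.25 + 0.1704×345.01 + 0.1571×483.79 + 0.1571×894.04 = 333.1909 per 1,000.
Difference = 312.5715 − 333.1909 = -20.6193.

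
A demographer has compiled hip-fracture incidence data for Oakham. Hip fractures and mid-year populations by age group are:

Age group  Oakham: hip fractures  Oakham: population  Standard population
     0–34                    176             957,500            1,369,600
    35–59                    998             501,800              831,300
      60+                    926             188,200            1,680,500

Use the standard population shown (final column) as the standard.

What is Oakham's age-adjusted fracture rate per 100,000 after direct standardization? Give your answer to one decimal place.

262.1

Age-specific rates per 100,000 for Oakham: 18.38, 198.88, 492.03.
Standard total = 3,881,400; weights = 0.3529, 0.2142, 0.4330.
Standardized rate: 0.3529×18.38 + 0.2142×198.88 + 0.4330×492.03 = 262.1124 per 100,000.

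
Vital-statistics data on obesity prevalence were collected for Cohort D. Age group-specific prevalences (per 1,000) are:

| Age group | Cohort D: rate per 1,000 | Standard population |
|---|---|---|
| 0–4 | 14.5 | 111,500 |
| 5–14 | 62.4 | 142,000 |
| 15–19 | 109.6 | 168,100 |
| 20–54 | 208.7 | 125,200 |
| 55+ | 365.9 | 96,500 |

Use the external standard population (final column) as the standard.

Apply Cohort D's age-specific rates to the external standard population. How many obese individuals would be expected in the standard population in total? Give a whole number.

Expected obese individuals = Σ (standard pop × age-specific rate ÷ 1,000)
= 111,500×14.5/1,000 + 142,000×62.4/1,000 + 168,100×109.6/1,000 + 125,200×208.7/1,000 + 96,500×365.9/1,000
= 1616.75 + 8860.80 + 18423.76 + 26129.24 + 35309.35 = 90339.90.

90340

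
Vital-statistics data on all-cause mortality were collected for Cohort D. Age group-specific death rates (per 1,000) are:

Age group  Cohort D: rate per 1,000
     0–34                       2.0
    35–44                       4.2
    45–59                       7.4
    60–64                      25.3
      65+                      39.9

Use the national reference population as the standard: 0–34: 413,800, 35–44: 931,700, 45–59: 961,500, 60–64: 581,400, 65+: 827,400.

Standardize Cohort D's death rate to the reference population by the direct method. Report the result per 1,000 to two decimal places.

Standard total = 3,715,800; weights = 0.1114, 0.2507, 0.2588, 0.1565, 0.2227.
Standardized rate: 0.1114×2.0 + 0.2507×4.2 + 0.2588×7.4 + 0.1565×25.3 + 0.2227×39.9 = 16.0338 per 1,000.

16.03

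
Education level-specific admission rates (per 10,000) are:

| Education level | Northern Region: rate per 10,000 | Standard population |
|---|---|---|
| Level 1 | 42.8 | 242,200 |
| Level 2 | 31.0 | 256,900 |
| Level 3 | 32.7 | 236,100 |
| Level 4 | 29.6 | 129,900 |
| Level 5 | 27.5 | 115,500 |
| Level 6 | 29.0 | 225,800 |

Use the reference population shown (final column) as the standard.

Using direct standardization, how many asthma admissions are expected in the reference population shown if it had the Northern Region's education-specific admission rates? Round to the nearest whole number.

3962

Expected asthma admissions = Σ (standard pop × education-specific rate ÷ 10,000)
= 242,200×42.8/10,000 + 256,900×31.0/10,000 + 236,100×32.7/10,000 + 129,900×29.6/10,000 + 115,500×27.5/10,000 + 225,800×29.0/10,000
= 1036.62 + 796.39 + 772.05 + 384.50 + 317.62 + 654.82 = 3962.00.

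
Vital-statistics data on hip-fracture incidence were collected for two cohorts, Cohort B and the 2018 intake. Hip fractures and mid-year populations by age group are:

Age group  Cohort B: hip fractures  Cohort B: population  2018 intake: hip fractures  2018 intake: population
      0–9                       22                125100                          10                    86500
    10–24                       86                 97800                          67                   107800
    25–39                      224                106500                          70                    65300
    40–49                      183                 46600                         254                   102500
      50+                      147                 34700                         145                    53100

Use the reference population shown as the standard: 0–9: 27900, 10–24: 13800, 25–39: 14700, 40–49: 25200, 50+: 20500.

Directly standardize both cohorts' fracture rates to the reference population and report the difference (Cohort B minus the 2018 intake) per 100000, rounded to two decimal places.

85.97

Age-specific rates per 100000 for Cohort B: 17.59, 87.93, 210.33, 392.70, 423.63.
For the 2018 intake: 11.56, 62.15, 107.20, 247.80, 273.07.
Standard total = 102100; weights = 0.2733, 0.1352, 0.1440, 0.2468, 0.2008.
Cohort B: 0.2733×17.59 + 0.1352×87.93 + 0.1440×210.33 + 0.2468×392.70 + 0.2008×423.63 = 228.9574 per 100000.
The 2018 intake: 0.2733×11.56 + 0.1352×62.15 + 0.1440×107.20 + 0.2468×247.80 + 0.2008×273.07 = 142.9839 per 100000.
Difference = 228.9574 − 142.9839 = 85.9735.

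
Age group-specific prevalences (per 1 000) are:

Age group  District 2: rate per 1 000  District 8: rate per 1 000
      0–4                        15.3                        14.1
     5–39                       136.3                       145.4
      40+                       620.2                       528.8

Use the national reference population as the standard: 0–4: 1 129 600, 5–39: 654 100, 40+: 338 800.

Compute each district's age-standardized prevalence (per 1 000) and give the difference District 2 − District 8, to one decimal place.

12.4

Standard total = 2 122 500; weights = 0.5322, 0.3082, 0.1596.
District 2: 0.5322×15.3 + 0.3082×136.3 + 0.1596×620.2 = 149.1451 per 1 000.
District 8: 0.5322×14.1 + 0.3082×145.4 + 0.1596×528.8 = 136.7213 per 1 000.
Difference = 149.1451 − 136.7213 = 12.4238.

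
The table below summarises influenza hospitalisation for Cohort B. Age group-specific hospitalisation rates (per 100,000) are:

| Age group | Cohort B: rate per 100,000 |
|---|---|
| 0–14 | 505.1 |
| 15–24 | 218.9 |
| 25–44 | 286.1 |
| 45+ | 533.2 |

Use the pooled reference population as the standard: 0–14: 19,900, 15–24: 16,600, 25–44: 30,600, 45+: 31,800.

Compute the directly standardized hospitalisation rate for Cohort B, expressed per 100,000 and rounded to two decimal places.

Standard total = 98,900; weights = 0.2012, 0.1678, 0.3094, 0.3215.
Standardized rate: 0.2012×505.1 + 0.1678×218.9 + 0.3094×286.1 + 0.3215×533.2 = 398.3382 per 100,000.

398.34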